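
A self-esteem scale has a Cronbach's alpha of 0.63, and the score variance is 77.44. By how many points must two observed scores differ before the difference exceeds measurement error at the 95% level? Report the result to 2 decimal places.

SD = √77.44 = 8.800
SEM = 8.800 × √(1 − 0.630) = 8.800 × √0.370 ≃ 8.800 × 0.608 ≃ 5.353
SE_diff = √2 × SEM ≃ 7.570
Smallest detectable difference = 1.96×7.570 ≃ 14.837

14.84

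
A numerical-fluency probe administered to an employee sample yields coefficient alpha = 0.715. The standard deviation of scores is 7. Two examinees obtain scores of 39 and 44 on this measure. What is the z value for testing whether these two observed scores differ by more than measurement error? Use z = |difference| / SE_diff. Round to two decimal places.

0.95

SEM = 7.000 × √(1 − 0.715) = 7.000 × √0.285 ≃ 7.000 × 0.534 ≃ 3.737
SE_diff = √2 × SEM ≃ 5.285
z = |39 − 44| / 5.285 = 5 / 5.285 ≃ 0.946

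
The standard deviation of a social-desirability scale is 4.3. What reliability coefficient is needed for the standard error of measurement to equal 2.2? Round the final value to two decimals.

r = 1 − (2.2000/4.3)² ≈ 1 − 0.2618 ≈ 0.7382

0.74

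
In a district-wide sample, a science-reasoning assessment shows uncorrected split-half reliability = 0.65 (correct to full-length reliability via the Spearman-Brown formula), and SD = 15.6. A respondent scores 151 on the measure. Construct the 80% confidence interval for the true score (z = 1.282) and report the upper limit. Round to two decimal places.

160.21

Full-length reliability (Spearman-Brown) = 2(0.65)/(1+0.65) ≈ 0.7879
SEM = 15.6000 × √(1 − 0.7879) = 15.6000 × √0.2121 ≈ 15.6000 × 0.4606 ≈ 7.1848
Margin = 1.282 × 7.1848 ≈ 9.2110
Upper bound: 151 + 9.2110 = 160.2110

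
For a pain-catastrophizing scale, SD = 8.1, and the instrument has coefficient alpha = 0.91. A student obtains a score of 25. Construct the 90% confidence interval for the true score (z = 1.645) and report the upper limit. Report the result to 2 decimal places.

29.00

The standard error of measurement is 8.10000*√(1 − 0.91000) ≈ 8.10000*0.30000 ≈ 2.43000.
1.645 * SEM ≈ 3.99735
Upper bound: 25 + 3.99735 = 28.99735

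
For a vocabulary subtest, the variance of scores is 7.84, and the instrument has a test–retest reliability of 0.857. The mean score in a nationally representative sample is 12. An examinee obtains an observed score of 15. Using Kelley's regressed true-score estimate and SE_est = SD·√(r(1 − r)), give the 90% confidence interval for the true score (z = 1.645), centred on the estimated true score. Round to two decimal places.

σ = 7.84^(1/2) = 2.800
T̂ = 0.857(15) + 0.143(12) ≈ 14.571
SE_est = 2.800×√(0.857×0.143) ≈ 0.980
CI = 14.571 ± 1.645 × 0.980 → [12.959, 16.183]

[12.96, 16.18]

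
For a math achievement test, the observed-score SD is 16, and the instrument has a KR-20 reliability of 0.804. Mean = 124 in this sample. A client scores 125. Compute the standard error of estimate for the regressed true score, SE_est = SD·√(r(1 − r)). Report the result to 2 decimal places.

SE_est = SD * √(r(1 − r)) = 16.00000 * √0.15758 ≈ 16.00000 * 0.39697 ≈ 6.35150

6.35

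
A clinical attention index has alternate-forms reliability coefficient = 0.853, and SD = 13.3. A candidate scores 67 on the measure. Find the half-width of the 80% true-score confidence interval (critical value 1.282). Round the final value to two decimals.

SEM = 13.3000×√(1 − 0.8530) ≈ 5.0993
Margin = 1.282 × 5.0993 ≈ 6.5373

6.54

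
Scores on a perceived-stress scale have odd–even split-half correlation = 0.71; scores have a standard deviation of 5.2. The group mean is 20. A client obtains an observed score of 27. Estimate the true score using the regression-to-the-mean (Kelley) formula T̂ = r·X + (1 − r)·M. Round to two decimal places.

25.81

Spearman-Brown: r = 2(0.71) / (1 + 0.71) = 1.4200 / 1.7100 ≈ 0.8304
T̂ = 0.8304(27) + 0.1696(20) ≈ 25.8129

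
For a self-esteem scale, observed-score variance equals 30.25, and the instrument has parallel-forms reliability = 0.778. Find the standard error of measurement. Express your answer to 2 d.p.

σ = 30.25^(1/2) = 5.5000
SEM = 5.5000·√(1 − 0.7780) ≃ 2.5914

2.59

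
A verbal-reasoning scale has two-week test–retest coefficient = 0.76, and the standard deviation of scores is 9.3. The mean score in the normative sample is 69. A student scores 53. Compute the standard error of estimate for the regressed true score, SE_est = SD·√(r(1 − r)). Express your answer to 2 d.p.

3.97

SE_est = SD * √(r(1 − r)) = 9.300 * √0.182 ≃ 9.300 * 0.427 ≃ 3.972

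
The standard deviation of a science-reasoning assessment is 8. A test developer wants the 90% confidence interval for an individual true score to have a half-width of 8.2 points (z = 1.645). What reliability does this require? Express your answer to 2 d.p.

Required SEM = 8.2 / 1.645 ≈ 4.985
Required reliability = 1 − (SEM/SD)² = 1 − 0.388 ≈ 0.612

0.61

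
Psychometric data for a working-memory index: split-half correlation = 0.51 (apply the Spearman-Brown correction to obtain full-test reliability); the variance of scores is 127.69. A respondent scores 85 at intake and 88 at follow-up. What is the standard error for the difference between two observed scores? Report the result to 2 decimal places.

SD = √127.69 = 11.300
Spearman-Brown: r = 2(0.51) / (1 + 0.51) = 1.020 / 1.510 ≈ 0.675
The standard error of measurement is 11.300·√(1 − 0.675) ≈ 11.300·0.570 ≈ 6.437.
Standard error of the difference = 6.437·√2 ≈ 9.103

9.10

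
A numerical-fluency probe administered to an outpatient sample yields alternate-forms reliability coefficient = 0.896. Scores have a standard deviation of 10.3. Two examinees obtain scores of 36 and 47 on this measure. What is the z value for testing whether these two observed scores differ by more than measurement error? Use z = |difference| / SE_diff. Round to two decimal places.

SEM = 10.30000*√(1 − 0.89600) ≈ 3.32165
Standard error of the difference = 3.32165·√2 ≈ 4.69752
z = 11 / 4.69752 ≈ 2.34166

2.34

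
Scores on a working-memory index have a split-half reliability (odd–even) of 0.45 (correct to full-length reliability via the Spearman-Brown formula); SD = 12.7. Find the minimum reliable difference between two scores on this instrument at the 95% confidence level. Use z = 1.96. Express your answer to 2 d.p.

Spearman-Brown: r = 2(0.45) / (1 + 0.45) = 0.900 / 1.450 ≈ 0.621
SEM = 12.700 · √(1 − 0.621) = 12.700 · √0.379 ≈ 12.700 · 0.616 ≈ 7.822
SE_diff = √2 · SEM ≈ 11.062
Minimum reliable difference = 1.96 · SE_diff ≈ 1.96 · 11.062 ≈ 21.681

21.68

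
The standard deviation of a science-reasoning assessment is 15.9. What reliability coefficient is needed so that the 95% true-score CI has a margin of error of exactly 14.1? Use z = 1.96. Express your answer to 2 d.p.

0.80

Required SEM = 14.1 / 1.96 ≈ 7.1939
r = 1 − (7.1939/15.9)² ≈ 1 − 0.2047 ≈ 0.7953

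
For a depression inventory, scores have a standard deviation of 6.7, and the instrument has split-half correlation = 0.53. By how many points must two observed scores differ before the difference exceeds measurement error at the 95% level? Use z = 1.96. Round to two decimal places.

r_full = 2·0.53 / (1 + 0.53) ≈ 0.69281
SEM = 6.70000·√(1 − 0.69281) ≈ 3.71345
SE_diff = SEM · √2 ≈ 3.71345 · 1.41421 ≈ 5.25162
Minimum reliable difference = 1.96 · SE_diff ≈ 1.96 · 5.25162 ≈ 10.29317

10.29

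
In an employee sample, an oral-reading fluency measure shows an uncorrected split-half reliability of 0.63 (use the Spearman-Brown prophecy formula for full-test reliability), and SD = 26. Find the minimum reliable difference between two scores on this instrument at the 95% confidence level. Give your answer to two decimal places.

r_full = 2·0.63 / (1 + 0.63) ≃ 0.773
SEM = 26.000 · √(1 − 0.773) = 26.000 · √0.227 ≃ 26.000 · 0.476 ≃ 12.387
SE_diff = √2 · SEM ≃ 17.518
Minimum reliable difference = 1.96 · SE_diff ≃ 1.96 · 17.518 ≃ 34.336

34.34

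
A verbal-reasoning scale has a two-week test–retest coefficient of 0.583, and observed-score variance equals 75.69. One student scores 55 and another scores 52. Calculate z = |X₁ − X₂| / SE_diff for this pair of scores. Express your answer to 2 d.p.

SD = √75.69 = 8.7000
SEM = 8.7000 * √(1 − 0.5830) = 8.7000 * √0.4170 ≃ 8.7000 * 0.6458 ≃ 5.6181
SE_diff = SEM * √2 ≃ 5.6181 * 1.4142 ≃ 7.9452
z = 3 / 7.9452 ≃ 0.3776

0.38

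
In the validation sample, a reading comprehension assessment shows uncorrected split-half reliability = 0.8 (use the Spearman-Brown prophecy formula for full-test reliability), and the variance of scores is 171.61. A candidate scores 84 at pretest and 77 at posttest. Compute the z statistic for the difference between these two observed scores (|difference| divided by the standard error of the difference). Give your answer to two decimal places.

σ = 171.61^(1/2) = 13.100
Full-length reliability (Spearman-Brown) = 2(0.8)/(1+0.8) ≃ 0.889
The standard error of measurement is 13.100*√(1 − 0.889) ≃ 13.100*0.333 ≃ 4.367.
SE_diff = SEM * √2 ≃ 4.367 * 1.414 ≃ 6.175
z = 7 / 6.175 ≃ 1.134

1.13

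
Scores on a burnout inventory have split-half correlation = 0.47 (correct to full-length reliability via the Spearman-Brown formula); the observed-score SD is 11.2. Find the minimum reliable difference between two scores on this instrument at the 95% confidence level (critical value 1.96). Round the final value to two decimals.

18.64

r_full = 2·0.47 / (1 + 0.47) ≈ 0.6395
SEM = 11.2000×√(1 − 0.6395) ≈ 6.7251
Standard error of the difference = 6.7251·√2 ≈ 9.5107
Smallest detectable difference = 1.96×9.5107 ≈ 18.6410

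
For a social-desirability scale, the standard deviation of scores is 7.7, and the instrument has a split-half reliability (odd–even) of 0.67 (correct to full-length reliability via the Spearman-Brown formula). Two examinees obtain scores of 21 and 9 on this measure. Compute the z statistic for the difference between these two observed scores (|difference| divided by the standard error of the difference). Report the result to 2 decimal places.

2.48

Full-length reliability (Spearman-Brown) = 2(0.67)/(1+0.67) ≈ 0.8024
The standard error of measurement is 7.7000×√(1 − 0.8024) ≈ 7.7000×0.4445 ≈ 3.4229.
SE_diff = SEM × √2 ≈ 3.4229 × 1.4142 ≈ 4.8407
z = 12 / 4.8407 ≈ 2.4790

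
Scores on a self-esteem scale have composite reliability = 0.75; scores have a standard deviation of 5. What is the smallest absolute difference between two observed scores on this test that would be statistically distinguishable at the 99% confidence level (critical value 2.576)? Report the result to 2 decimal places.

9.11

SEM = 5.000 × √(1 − 0.750) = 5.000 × √0.250 ≈ 5.000 × 0.500 ≈ 2.500
SE_diff = SEM × √2 ≈ 2.500 × 1.414 ≈ 3.536
Smallest detectable difference = 2.576×3.536 ≈ 9.108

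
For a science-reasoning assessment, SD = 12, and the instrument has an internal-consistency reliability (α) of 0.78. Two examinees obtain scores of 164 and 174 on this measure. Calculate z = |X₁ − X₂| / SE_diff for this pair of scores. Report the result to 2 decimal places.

SEM = 12.0000×√(1 − 0.7800) ≈ 5.6285
SE_diff = √2 × SEM ≈ 7.9599
z = |164 − 174| / 7.9599 = 10 / 7.9599 ≈ 1.2563

1.26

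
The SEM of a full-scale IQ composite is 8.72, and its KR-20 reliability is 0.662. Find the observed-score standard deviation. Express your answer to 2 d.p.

SD = 8.72 / √(1 − 0.662) ≈ 14.9989

15.00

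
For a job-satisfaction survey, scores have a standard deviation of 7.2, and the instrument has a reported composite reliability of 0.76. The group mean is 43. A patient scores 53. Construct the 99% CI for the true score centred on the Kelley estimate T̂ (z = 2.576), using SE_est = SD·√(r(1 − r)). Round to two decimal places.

T̂ = r·X + (1 − r)·M = 0.76000×53 + 0.24000×43 = 40.28000 + 10.32000 ≃ 50.60000
SE_est = SD × √(r(1 − r)) = 7.20000 × √0.18240 ≃ 7.20000 × 0.42708 ≃ 3.07500
CI = 50.60000 ± 2.576 × 3.07500 → [42.67880, 58.52120]

[42.68, 58.52]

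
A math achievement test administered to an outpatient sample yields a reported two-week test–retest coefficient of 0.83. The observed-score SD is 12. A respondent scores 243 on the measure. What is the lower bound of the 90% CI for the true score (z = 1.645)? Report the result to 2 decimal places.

234.86

SEM = 12.000 × √(1 − 0.830) = 12.000 × √0.170 ≈ 12.000 × 0.412 ≈ 4.948
Half-width = 1.645×4.948 ≈ 8.139
Lower limit = 243 − 8.139 ≈ 234.861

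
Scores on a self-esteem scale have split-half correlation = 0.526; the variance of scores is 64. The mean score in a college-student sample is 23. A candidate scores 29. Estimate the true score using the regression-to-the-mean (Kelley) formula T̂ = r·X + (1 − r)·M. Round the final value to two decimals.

27.14

r_full = 2·0.526 / (1 + 0.526) ≈ 0.68938
T̂ = r·X + (1 − r)·M = 0.68938*29 + 0.31062*23 ≈ 19.99214 + 7.14417 ≈ 27.13630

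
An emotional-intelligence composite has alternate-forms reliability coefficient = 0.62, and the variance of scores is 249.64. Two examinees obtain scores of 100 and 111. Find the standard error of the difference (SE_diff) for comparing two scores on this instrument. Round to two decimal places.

13.77

SD = √249.64 = 15.80000
SEM = 15.80000×√(1 − 0.62000) ≃ 9.73977
SE_diff = √2 × SEM ≃ 13.77412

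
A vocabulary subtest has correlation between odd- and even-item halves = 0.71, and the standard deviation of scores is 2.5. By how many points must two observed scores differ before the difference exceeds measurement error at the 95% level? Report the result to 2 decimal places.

2.85

r_full = 2·0.71 / (1 + 0.71) ≃ 0.83041
SEM = 2.50000·√(1 − 0.83041) ≃ 1.02953
SE_diff = SEM · √2 ≃ 1.02953 · 1.41421 ≃ 1.45598
Smallest detectable difference = 1.96·1.45598 ≃ 2.85372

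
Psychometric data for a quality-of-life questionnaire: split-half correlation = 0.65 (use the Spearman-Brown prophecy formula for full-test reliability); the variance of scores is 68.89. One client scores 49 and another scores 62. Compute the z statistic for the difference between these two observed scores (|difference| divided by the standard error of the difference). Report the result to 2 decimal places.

2.40

SD = √68.89 ≈ 8.3000
r_full = 2·0.65 / (1 + 0.65) ≈ 0.7879
SEM = 8.3000×√(1 − 0.7879) ≈ 3.8227
SE_diff = SEM × √2 ≈ 3.8227 × 1.4142 ≈ 5.4061
z = |49 − 62| / 5.4061 = 13 / 5.4061 ≈ 2.4047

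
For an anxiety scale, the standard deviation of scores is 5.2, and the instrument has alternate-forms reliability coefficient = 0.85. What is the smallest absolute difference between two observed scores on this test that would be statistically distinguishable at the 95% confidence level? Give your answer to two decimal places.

5.58

The standard error of measurement is 5.200·√(1 − 0.850) ≈ 5.200·0.387 ≈ 2.014.
Standard error of the difference = 2.014·√2 ≈ 2.848
Smallest detectable difference = 1.96·2.848 ≈ 5.582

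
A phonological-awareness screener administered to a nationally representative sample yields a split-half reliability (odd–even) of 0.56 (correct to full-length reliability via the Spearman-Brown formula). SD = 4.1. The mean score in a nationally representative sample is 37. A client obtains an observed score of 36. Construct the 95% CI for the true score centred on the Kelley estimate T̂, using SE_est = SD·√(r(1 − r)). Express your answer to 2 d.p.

[32.67, 39.90]

Full-length reliability (Spearman-Brown) = 2(0.56)/(1+0.56) ≈ 0.71795
Estimated true score = 0.71795*36 + (1 − 0.71795)*37 ≈ 36.28205
SE_est = SD * √(r(1 − r)) = 4.10000 * √0.20250 ≈ 4.10000 * 0.45000 ≈ 1.84499
95% CI: 36.28205 ± 3.61619 ≈ (32.66587, 39.89824)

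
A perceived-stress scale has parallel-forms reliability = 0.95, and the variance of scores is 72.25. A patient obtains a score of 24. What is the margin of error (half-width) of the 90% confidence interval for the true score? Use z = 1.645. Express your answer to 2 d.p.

SD = √72.25 ≃ 8.50000
The standard error of measurement is 8.50000×√(1 − 0.95000) ≃ 8.50000×0.22361 ≃ 1.90066.
1.645 × SEM ≃ 3.12658

3.13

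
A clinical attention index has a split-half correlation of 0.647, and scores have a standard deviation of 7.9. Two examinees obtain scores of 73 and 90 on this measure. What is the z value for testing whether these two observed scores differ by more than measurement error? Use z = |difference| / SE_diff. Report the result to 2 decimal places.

Full-length reliability (Spearman-Brown) = 2(0.647)/(1+0.647) ≈ 0.7857
The standard error of measurement is 7.9000*√(1 − 0.7857) ≈ 7.9000*0.4630 ≈ 3.6574.
SE_diff = SEM * √2 ≈ 3.6574 * 1.4142 ≈ 5.1723
z = 17 / 5.1723 ≈ 3.2867

3.29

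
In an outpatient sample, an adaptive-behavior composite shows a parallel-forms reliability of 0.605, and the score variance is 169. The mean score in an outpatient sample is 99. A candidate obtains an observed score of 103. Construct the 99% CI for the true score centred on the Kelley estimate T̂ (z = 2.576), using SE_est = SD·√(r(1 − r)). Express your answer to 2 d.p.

SD = √169 ≈ 13.0000
T̂ = r·X + (1 − r)·M = 0.6050·103 + 0.3950·99 = 62.3150 + 39.1050 ≈ 101.4200
SE_est = 13.0000·√(0.6050·0.3950) ≈ 6.3551
CI = 101.4200 ± 2.576 · 6.3551 → [85.0494, 117.7906]

[85.05, 117.79]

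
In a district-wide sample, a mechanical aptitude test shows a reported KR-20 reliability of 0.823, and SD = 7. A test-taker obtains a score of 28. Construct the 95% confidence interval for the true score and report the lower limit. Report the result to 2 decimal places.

22.23

The standard error of measurement is 7.0000×√(1 − 0.8230) ≈ 7.0000×0.4207 ≈ 2.9450.
Half-width = 1.96×2.9450 ≈ 5.7722
Lower limit = 28 − 5.7722 ≈ 22.2278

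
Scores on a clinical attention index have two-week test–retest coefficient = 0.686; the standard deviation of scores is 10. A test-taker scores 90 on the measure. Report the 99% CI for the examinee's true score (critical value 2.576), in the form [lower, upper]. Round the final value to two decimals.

[75.57, 104.43]

SEM = 10.0000 × √(1 − 0.6860) = 10.0000 × √0.3140 ≈ 10.0000 × 0.5604 ≈ 5.6036
2.576 × SEM ≈ 14.4348
Interval: (75.5652, 104.4348)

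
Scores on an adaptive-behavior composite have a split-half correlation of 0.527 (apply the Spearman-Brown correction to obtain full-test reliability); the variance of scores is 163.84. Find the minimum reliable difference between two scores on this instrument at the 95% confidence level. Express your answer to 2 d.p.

19.75

SD = √163.84 ≈ 12.800
Full-length reliability (Spearman-Brown) = 2(0.527)/(1+0.527) ≈ 0.690
The standard error of measurement is 12.800×√(1 − 0.690) ≈ 12.800×0.557 ≈ 7.124.
SE_diff = SEM × √2 ≈ 7.124 × 1.414 ≈ 10.075
Smallest detectable difference = 1.96×10.075 ≈ 19.747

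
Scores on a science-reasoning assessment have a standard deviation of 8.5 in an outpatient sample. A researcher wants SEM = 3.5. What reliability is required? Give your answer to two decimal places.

r = 1 − (SEM / SD)² = 1 − (3.5000 / 8.5)² ≈ 1 − 0.1696 ≈ 0.8304

0.83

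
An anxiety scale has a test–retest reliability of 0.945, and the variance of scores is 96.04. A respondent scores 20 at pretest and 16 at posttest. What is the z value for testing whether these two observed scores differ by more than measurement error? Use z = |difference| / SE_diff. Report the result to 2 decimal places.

SD = √96.04 = 9.8000
SEM = 9.8000×√(1 − 0.9450) ≈ 2.2983
Standard error of the difference = 2.2983·√2 ≈ 3.2503
z = 4 / 3.2503 ≈ 1.2307

1.23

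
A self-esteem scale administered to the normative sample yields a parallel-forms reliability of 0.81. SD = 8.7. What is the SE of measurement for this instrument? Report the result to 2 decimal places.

SEM = 8.700 · √(1 − 0.810) = 8.700 · √0.190 ≈ 8.700 · 0.436 ≈ 3.792

3.79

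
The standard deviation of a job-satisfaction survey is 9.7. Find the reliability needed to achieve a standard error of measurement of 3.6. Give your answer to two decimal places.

r = 1 − (3.6000/9.7)² ≈ 1 − 0.1377 ≈ 0.8623

0.86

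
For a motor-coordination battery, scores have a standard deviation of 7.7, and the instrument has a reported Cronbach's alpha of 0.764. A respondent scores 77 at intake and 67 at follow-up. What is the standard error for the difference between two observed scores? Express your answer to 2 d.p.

SEM = 7.7000·√(1 − 0.7640) ≈ 3.7406
Standard error of the difference = 3.7406·√2 ≈ 5.2901

5.29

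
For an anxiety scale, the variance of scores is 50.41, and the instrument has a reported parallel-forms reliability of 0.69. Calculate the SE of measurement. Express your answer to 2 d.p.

SD = √50.41 = 7.10000
SEM = 7.10000 * √(1 − 0.69000) = 7.10000 * √0.31000 ≃ 7.10000 * 0.55678 ≃ 3.95311

3.95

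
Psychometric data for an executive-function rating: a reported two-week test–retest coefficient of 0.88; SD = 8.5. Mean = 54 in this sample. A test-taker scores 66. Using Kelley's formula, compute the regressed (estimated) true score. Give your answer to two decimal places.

Estimated true score = 0.880·66 + (1 − 0.880)·54 ≈ 64.560

64.56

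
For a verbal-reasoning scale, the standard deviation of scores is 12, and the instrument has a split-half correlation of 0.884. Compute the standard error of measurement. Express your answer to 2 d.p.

2.98

r_full = 2·0.884 / (1 + 0.884) ≈ 0.93843
SEM = 12.00000 × √(1 − 0.93843) = 12.00000 × √0.06157 ≈ 12.00000 × 0.24814 ≈ 2.97762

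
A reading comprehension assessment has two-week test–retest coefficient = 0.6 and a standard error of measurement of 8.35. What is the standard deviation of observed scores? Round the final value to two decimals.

13.20

SD = 8.35 / √(1 − 0.6) ≈ 13.20251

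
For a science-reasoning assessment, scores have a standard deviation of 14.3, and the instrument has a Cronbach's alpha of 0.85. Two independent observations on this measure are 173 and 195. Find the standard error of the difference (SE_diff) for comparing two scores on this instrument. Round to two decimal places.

7.83

The standard error of measurement is 14.300·√(1 − 0.850) ≈ 14.300·0.387 ≈ 5.538.
Standard error of the difference = 5.538·√2 ≈ 7.832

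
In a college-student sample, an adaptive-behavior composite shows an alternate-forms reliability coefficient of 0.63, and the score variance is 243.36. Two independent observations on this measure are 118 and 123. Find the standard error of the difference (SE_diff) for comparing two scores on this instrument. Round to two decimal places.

13.42

σ = 243.36^(1/2) = 15.60000
SEM = 15.60000 * √(1 − 0.63000) = 15.60000 * √0.37000 ≃ 15.60000 * 0.60828 ≃ 9.48911
SE_diff = SEM * √2 ≃ 9.48911 * 1.41421 ≃ 13.41963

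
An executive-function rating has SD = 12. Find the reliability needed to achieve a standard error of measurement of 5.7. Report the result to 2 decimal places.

0.77

r = 1 − (SEM / SD)² = 1 − (5.700 / 12)² ≃ 1 − 0.226 ≃ 0.774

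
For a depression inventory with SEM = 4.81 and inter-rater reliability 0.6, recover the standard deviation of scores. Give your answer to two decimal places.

σ = SEM·(1 − r)^(−1/2) ≈ 4.81×1.581 ≈ 7.605

7.61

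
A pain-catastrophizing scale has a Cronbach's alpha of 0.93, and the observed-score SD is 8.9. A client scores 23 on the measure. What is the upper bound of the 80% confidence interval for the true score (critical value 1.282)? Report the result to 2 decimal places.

26.02

SEM = 8.900 · √(1 − 0.930) = 8.900 · √0.070 ≈ 8.900 · 0.265 ≈ 2.355
1.282 · SEM ≈ 3.019
Upper limit = 23 + 3.019 ≈ 26.019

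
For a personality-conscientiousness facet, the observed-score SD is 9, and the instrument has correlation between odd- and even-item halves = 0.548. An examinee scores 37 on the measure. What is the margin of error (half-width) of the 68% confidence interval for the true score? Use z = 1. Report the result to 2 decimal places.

Spearman-Brown: r = 2(0.548) / (1 + 0.548) = 1.09600 / 1.54800 ≈ 0.70801
The standard error of measurement is 9.00000×√(1 − 0.70801) ≈ 9.00000×0.54036 ≈ 4.86325.
Half-width = 1×4.86325 ≈ 4.86325

4.86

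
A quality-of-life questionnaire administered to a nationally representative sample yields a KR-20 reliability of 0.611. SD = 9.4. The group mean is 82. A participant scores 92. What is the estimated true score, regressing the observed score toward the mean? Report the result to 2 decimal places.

T̂ = r·X + (1 − r)·M = 0.611×92 + 0.389×82 = 56.212 + 31.898 ≃ 88.110

88.11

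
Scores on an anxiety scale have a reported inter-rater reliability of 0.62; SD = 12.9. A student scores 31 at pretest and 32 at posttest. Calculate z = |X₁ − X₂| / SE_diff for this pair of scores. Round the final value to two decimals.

SEM = 12.900*√(1 − 0.620) ≈ 7.952
Standard error of the difference = 7.952·√2 ≈ 11.246
z = 1 / 11.246 ≈ 0.089

0.09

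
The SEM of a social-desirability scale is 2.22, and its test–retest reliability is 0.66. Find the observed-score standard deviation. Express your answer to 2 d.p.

3.81

SD = 2.22 / √(1 − 0.66) ≈ 3.807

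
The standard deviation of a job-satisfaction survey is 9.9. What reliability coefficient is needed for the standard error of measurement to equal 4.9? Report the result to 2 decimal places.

Required reliability = 1 − (SEM/SD)² = 1 − 0.245 ≈ 0.755

0.76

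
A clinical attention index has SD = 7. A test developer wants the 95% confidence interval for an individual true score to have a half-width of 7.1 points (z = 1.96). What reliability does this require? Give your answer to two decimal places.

0.73

Required SEM = 7.1 / 1.96 ≈ 3.6224
Required reliability = 1 − (SEM/SD)² = 1 − 0.2678 ≈ 0.7322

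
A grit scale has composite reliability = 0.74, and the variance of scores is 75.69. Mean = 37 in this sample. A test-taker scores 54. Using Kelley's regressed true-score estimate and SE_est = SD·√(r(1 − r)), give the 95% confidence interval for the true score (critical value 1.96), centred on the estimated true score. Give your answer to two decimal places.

[42.10, 57.06]

SD = √75.69 = 8.70000
T̂ = 0.74000(54) + 0.26000(37) ≃ 49.58000
SE_est = 8.70000×√(0.74000×0.26000) ≃ 3.81612
CI = 49.58000 ± 1.96 × 3.81612 → [42.10041, 57.05959]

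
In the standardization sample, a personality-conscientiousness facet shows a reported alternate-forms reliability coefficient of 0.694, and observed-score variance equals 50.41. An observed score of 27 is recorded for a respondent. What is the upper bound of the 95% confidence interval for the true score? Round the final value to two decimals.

σ = 50.41^(1/2) = 7.10000
SEM = 7.10000 * √(1 − 0.69400) = 7.10000 * √0.30600 ≈ 7.10000 * 0.55317 ≈ 3.92753
Margin = 1.96 * 3.92753 ≈ 7.69795
Upper bound: 27 + 7.69795 = 34.69795

34.70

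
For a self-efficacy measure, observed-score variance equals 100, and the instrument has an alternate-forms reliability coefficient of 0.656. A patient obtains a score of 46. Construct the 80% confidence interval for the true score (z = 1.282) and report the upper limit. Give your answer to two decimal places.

SD = √100 ≈ 10.000
SEM = 10.000×√(1 − 0.656) ≈ 5.865
Margin = 1.282 × 5.865 ≈ 7.519
Upper limit = 46 + 7.519 ≈ 53.519

53.52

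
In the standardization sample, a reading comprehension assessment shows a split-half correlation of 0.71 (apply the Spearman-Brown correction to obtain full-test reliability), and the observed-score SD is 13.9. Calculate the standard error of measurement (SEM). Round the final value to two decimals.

5.72

r_full = 2·0.71 / (1 + 0.71) ≈ 0.83041
SEM = 13.90000 · √(1 − 0.83041) = 13.90000 · √0.16959 ≈ 13.90000 · 0.41181 ≈ 5.72421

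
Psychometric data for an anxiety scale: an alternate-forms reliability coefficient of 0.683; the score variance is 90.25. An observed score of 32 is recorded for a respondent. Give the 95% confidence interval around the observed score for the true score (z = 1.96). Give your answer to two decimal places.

[21.52, 42.48]

SD = √90.25 = 9.500
SEM = 9.500·√(1 − 0.683) ≃ 5.349
Margin = 1.96 · 5.349 ≃ 10.484
Interval: (21.516, 42.484)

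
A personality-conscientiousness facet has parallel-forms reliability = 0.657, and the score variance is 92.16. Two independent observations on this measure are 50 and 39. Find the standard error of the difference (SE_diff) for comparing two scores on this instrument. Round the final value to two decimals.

7.95

σ = 92.16^(1/2) = 9.6000
The standard error of measurement is 9.6000*√(1 − 0.6570) ≃ 9.6000*0.5857 ≃ 5.6224.
SE_diff = √2 * SEM ≃ 7.9512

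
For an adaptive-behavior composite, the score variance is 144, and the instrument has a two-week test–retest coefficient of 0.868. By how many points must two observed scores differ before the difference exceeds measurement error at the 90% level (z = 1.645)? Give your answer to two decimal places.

10.14

SD = √144 = 12.00000
SEM = 12.00000×√(1 − 0.86800) ≃ 4.35982
Standard error of the difference = 4.35982·√2 ≃ 6.16571
Minimum reliable difference = 1.645 × SE_diff ≃ 1.645 × 6.16571 ≃ 10.14260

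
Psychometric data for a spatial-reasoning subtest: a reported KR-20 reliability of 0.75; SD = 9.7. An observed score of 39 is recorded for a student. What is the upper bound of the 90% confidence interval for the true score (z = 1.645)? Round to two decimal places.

SEM = 9.7000 * √(1 − 0.7500) = 9.7000 * √0.2500 ≈ 9.7000 * 0.5000 ≈ 4.8500
1.645 * SEM ≈ 7.9782
Upper bound: 39 + 7.9782 = 46.9783

46.98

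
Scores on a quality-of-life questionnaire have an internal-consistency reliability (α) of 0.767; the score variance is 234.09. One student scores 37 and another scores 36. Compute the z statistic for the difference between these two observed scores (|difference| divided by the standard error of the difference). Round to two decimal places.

0.10

SD = √234.09 = 15.3000
SEM = 15.3000 * √(1 − 0.7670) = 15.3000 * √0.2330 ≈ 15.3000 * 0.4827 ≈ 7.3853
SE_diff = √2 * SEM ≈ 10.4444
z = |37 − 36| / 10.4444 = 1 / 10.4444 ≈ 0.0957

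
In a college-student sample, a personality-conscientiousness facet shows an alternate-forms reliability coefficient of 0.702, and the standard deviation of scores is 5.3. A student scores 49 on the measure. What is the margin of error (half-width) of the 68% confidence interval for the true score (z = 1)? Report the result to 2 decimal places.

SEM = 5.300 × √(1 − 0.702) = 5.300 × √0.298 ≈ 5.300 × 0.546 ≈ 2.893
1 × SEM ≈ 2.893

2.89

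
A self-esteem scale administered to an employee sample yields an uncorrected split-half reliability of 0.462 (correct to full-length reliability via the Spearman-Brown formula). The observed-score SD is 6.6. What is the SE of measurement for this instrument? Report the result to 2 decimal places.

Full-length reliability (Spearman-Brown) = 2(0.462)/(1+0.462) ≃ 0.63201
SEM = 6.60000*√(1 − 0.63201) ≃ 4.00370

4.00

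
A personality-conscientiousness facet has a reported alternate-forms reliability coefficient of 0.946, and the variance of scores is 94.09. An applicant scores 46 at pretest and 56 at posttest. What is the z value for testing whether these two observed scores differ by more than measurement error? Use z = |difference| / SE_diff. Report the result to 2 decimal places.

3.14

σ = 94.09^(1/2) = 9.700
SEM = 9.700 · √(1 − 0.946) = 9.700 · √0.054 ≈ 9.700 · 0.232 ≈ 2.254
Standard error of the difference = 2.254·√2 ≈ 3.188
z = 10 / 3.188 ≈ 3.137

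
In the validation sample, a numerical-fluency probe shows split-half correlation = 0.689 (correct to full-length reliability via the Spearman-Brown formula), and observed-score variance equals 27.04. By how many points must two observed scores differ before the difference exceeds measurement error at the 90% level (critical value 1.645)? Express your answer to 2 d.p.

5.19

SD = √27.04 ≃ 5.2000
Full-length reliability (Spearman-Brown) = 2(0.689)/(1+0.689) ≃ 0.8159
SEM = 5.2000×√(1 − 0.8159) ≃ 2.2314
SE_diff = SEM × √2 ≃ 2.2314 × 1.4142 ≃ 3.1556
Minimum reliable difference = 1.645 × SE_diff ≃ 1.645 × 3.1556 ≃ 5.1910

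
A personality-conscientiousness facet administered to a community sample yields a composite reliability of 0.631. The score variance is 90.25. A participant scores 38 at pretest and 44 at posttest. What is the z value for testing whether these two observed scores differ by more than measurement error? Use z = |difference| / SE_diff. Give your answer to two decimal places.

SD = √90.25 = 9.5000
SEM = 9.5000 * √(1 − 0.6310) = 9.5000 * √0.3690 ≈ 9.5000 * 0.6075 ≈ 5.7708
SE_diff = SEM * √2 ≈ 5.7708 * 1.4142 ≈ 8.1612
z = 6 / 8.1612 ≈ 0.7352

0.74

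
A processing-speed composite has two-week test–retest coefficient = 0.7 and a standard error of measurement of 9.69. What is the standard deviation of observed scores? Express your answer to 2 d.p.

σ = SEM·(1 − r)^(−1/2) ≈ 9.69·1.8257 ≈ 17.6914

17.69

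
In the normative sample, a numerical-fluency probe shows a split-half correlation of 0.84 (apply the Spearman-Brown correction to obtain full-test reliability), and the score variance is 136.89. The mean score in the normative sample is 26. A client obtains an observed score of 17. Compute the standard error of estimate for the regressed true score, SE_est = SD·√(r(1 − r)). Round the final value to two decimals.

3.30

σ = 136.89^(1/2) = 11.70000
Full-length reliability (Spearman-Brown) = 2(0.84)/(1+0.84) ≃ 0.91304
SE_est = SD * √(r(1 − r)) = 11.70000 * √0.07940 ≃ 11.70000 * 0.28177 ≃ 3.29672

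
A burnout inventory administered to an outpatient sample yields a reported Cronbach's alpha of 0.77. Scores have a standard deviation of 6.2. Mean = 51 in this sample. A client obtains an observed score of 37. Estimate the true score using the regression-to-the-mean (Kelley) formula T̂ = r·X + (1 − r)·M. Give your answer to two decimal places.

Estimated true score = 0.770*37 + (1 − 0.770)*51 ≈ 40.220

40.22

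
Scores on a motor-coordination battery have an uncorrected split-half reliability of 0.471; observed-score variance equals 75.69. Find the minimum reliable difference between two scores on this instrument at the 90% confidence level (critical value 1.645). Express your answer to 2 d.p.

SD = √75.69 = 8.700
r_full = 2·0.471 / (1 + 0.471) ≈ 0.640
The standard error of measurement is 8.700×√(1 − 0.640) ≈ 8.700×0.600 ≈ 5.217.
SE_diff = √2 × SEM ≈ 7.378
Smallest detectable difference = 1.645×7.378 ≈ 12.137

12.14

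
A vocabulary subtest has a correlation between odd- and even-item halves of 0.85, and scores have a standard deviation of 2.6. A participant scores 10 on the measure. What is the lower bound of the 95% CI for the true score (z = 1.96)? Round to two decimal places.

Full-length reliability (Spearman-Brown) = 2(0.85)/(1+0.85) ≃ 0.919
The standard error of measurement is 2.600*√(1 − 0.919) ≃ 2.600*0.285 ≃ 0.740.
1.96 * SEM ≃ 1.451
Lower limit = 10 − 1.451 ≃ 8.549

8.55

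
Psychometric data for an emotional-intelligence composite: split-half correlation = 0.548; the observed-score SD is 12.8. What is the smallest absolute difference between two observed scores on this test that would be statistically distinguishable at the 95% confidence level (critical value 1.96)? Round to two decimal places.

Spearman-Brown: r = 2(0.548) / (1 + 0.548) = 1.096 / 1.548 ≈ 0.708
SEM = 12.800 · √(1 − 0.708) = 12.800 · √0.292 ≈ 12.800 · 0.540 ≈ 6.917
SE_diff = √2 · SEM ≈ 9.782
Smallest detectable difference = 1.96·9.782 ≈ 19.172

19.17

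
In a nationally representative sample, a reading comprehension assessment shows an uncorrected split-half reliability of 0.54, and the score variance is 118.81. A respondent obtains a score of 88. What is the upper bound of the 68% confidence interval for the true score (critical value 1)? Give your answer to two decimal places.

σ = 118.81^(1/2) = 10.900
r_full = 2·0.54 / (1 + 0.54) ≈ 0.701
SEM = 10.900 × √(1 − 0.701) = 10.900 × √0.299 ≈ 10.900 × 0.547 ≈ 5.957
Half-width = 1×5.957 ≈ 5.957
Upper limit = 88 + 5.957 ≈ 93.957

93.96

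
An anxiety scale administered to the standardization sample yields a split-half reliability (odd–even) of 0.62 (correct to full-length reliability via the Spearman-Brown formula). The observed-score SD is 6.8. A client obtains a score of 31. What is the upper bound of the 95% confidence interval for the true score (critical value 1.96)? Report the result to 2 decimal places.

Full-length reliability (Spearman-Brown) = 2(0.62)/(1+0.62) ≈ 0.7654
SEM = 6.8000×√(1 − 0.7654) ≈ 3.2934
Half-width = 1.96×3.2934 ≈ 6.4550
Upper limit = 31 + 6.4550 ≈ 37.4550

37.46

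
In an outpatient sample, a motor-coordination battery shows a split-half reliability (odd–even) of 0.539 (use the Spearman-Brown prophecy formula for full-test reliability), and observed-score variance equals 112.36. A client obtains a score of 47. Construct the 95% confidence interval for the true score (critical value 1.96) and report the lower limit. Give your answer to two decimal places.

σ = 112.36^(1/2) = 10.600
r_full = 2·0.539 / (1 + 0.539) ≈ 0.700
The standard error of measurement is 10.600×√(1 − 0.700) ≈ 10.600×0.547 ≈ 5.801.
Margin = 1.96 × 5.801 ≈ 11.371
Lower limit = 47 − 11.371 ≈ 35.629

35.63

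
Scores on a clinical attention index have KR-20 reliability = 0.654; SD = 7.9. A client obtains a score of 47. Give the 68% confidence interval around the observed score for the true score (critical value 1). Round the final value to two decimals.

[42.35, 51.65]

The standard error of measurement is 7.900*√(1 − 0.654) ≈ 7.900*0.588 ≈ 4.647.
1 * SEM ≈ 4.647
CI = 47 ± 4.647 → [42.353, 51.647]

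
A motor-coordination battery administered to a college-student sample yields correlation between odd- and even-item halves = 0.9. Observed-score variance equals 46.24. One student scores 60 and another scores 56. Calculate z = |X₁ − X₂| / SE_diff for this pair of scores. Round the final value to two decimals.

SD = √46.24 = 6.80000
Full-length reliability (Spearman-Brown) = 2(0.9)/(1+0.9) ≃ 0.94737
The standard error of measurement is 6.80000*√(1 − 0.94737) ≃ 6.80000*0.22942 ≃ 1.56003.
SE_diff = √2 * SEM ≃ 2.20621
z = 4 / 2.20621 ≃ 1.81306

1.81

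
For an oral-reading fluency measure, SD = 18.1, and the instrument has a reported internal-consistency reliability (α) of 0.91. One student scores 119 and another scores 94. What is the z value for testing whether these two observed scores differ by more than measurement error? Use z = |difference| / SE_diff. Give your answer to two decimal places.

SEM = 18.10000 * √(1 − 0.91000) = 18.10000 * √0.09000 ≈ 18.10000 * 0.30000 ≈ 5.43000
SE_diff = √2 * SEM ≈ 7.67918
z = |119 − 94| / 7.67918 = 25 / 7.67918 ≈ 3.25556

3.26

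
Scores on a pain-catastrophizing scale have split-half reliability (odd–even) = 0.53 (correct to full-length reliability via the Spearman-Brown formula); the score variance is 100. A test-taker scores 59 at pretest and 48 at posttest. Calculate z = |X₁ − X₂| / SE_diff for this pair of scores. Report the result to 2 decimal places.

σ = 100^(1/2) = 10.00000
Full-length reliability (Spearman-Brown) = 2(0.53)/(1+0.53) ≈ 0.69281
The standard error of measurement is 10.00000·√(1 − 0.69281) ≈ 10.00000·0.55425 ≈ 5.54247.
SE_diff = SEM · √2 ≈ 5.54247 · 1.41421 ≈ 7.83823
z = 11 / 7.83823 ≈ 1.40338

1.40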